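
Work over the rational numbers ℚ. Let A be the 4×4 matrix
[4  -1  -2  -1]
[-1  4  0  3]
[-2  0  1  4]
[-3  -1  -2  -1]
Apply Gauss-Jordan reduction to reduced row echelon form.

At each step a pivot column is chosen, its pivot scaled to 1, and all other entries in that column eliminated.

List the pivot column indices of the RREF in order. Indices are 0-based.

pivot columns: 0, 1, 2, 3

pivot(0,0)=4: scale R0 → (1, -1/4, -1/2, -1/4)
  clear (1,0): R1 −= (-1)R0 → (0, 15/4, -1/2, 11/4)
  clear (2,0): R2 −= (-2)R0 → (0, -1/2, 0, 7/2)
  clear (3,0): R3 −= (-3)R0 → (0, -7/4, -7/2, -7/4)
pivot(1,1)=15/4: scale R1 → (0, 1, -2/15, 11/15)
  clear (0,1): R0 −= (-1/4)R1 → (1, 0, -8/15, -1/15)
  clear (2,1): R2 −= (-1/2)R1 → (0, 0, -1/15, 58/15)
  clear (3,1): R3 −= (-7/4)R1 → (0, 0, -56/15, -7/15)
pivot(2,2)=-1/15: scale R2 → (0, 0, 1, -58)
  clear (0,2): R0 −= (-8/15)R2 → (1, 0, 0, -31)
  clear (1,2): R1 −= (-2/15)R2 → (0, 1, 0, -7)
  clear (3,2): R3 −= (-56/15)R2 → (0, 0, 0, -217)
pivot(3,3)=-217: scale R3 → (0, 0, 0, 1)
  clear (0,3): R0 −= (-31)R3 → (1, 0, 0, 0)
  clear (1,3): R1 −= (-7)R3 → (0, 1, 0, 0)
  clear (2,3): R2 −= (-58)R3 → (0, 0, 1, 0)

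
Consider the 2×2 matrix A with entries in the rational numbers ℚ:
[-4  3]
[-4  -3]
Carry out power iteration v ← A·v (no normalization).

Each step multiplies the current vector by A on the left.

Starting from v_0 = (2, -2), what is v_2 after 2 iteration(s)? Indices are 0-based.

v_2 = (50, 62)

v_0 = (2, -2).
v_1 = A·v_0 = (-14, -2).
v_2 = A·v_1 = (50, 62).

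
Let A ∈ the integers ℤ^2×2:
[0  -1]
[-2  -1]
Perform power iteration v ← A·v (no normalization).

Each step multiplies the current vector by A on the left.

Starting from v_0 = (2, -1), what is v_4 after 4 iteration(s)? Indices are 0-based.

v_4 = (7, 9)

v_0 = (2, -1).
v_1 = A·v_0 = (1, -3).
v_2 = A·v_1 = (3, 1).
v_3 = A·v_2 = (-1, -7).
v_4 = A·v_3 = (7, 9).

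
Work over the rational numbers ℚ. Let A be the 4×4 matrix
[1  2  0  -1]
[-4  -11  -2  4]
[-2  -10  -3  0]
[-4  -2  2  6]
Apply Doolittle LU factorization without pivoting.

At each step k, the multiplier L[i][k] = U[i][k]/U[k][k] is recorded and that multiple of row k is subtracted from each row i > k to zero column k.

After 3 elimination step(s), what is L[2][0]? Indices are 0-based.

L[2][0] = -2

Step 1: pivot at (0,0) is 1.
  row1 ← row1 − (-4)·row0  ⇒  L[1][0]=-4, U row1=(0, -3, -2, 0)
  row2 ← row2 − (-2)·row0  ⇒  L[2][0]=-2, U row2=(0, -6, -3, -2)
  row3 ← row3 − (-4)·row0  ⇒  L[3][0]=-4, U row3=(0, 6, 2, 2)
Step 2: pivot at (1,1) is -3.
  row2 ← row2 − (2)·row1  ⇒  L[2][1]=2, U row2=(0, 0, 1, -2)
  row3 ← row3 − (-2)·row1  ⇒  L[3][1]=-2, U row3=(0, 0, -2, 2)
Step 3: pivot at (2,2) is 1.
  row3 ← row3 − (-2)·row2  ⇒  L[3][2]=-2, U row3=(0, 0, 0, -2)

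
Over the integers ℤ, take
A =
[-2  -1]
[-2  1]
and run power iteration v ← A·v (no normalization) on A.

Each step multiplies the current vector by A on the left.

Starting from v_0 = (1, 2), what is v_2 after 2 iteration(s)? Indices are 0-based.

v_2 = (8, 8)

v_0 = (1, 2).
v_1 = A·v_0 = (-4, 0).
v_2 = A·v_1 = (8, 8).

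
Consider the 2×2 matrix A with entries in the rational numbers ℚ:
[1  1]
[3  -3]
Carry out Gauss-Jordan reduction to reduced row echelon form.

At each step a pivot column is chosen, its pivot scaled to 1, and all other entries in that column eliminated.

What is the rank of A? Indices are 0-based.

[1] R0 /= 1  ⇒  (1, 1)
     R1 -= 3·R0  ⇒  (0, -6)
[2] R1 /= -6  ⇒  (0, 1)
     R0 -= 1·R1  ⇒  (1, 0)

rank = 2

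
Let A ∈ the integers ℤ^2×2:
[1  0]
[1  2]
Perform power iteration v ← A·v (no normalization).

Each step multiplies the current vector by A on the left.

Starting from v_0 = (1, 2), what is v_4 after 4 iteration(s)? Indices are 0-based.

v_4 = (1, 47)

v_0 = (1, 2).
v_1 = A·v_0 = (1, 5).
v_2 = A·v_1 = (1, 11).
v_3 = A·v_2 = (1, 23).
v_4 = A·v_3 = (1, 47).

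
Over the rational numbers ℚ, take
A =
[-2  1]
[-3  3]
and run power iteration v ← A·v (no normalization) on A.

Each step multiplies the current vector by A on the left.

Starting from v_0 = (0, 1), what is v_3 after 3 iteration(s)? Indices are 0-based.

v_3 = (4, 15)

v_0 = (0, 1).
v_1 = A·v_0 = (1, 3).
v_2 = A·v_1 = (1, 6).
v_3 = A·v_2 = (4, 15).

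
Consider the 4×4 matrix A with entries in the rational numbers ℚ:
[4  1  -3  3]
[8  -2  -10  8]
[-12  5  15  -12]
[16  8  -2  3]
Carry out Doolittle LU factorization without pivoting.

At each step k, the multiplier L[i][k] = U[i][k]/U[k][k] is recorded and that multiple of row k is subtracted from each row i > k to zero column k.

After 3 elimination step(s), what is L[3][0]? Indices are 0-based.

[col 0] pivot 4
  R1 -= 2*R0 → (0, -4, -4, 2)  (L[1][0] := 2)
  R2 -= -3*R0 → (0, 8, 6, -3)  (L[2][0] := -3)
  R3 -= 4*R0 → (0, 4, 10, -9)  (L[3][0] := 4)
[col 1] pivot -4
  R2 -= -2*R1 → (0, 0, -2, 1)  (L[2][1] := -2)
  R3 -= -1*R1 → (0, 0, 6, -7)  (L[3][1] := -1)
[col 2] pivot -2
  R3 -= -3*R2 → (0, 0, 0, -4)  (L[3][2] := -3)

L[3][0] = 4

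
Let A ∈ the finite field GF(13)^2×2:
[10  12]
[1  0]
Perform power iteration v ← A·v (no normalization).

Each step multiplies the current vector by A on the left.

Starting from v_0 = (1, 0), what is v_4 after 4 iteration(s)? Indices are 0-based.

v_0 = (1, 0).
v_1 = A·v_0 = (10, 1).
v_2 = A·v_1 = (8, 10).
v_3 = A·v_2 = (5, 8).
v_4 = A·v_3 = (3, 5).

v_4 = (3, 5)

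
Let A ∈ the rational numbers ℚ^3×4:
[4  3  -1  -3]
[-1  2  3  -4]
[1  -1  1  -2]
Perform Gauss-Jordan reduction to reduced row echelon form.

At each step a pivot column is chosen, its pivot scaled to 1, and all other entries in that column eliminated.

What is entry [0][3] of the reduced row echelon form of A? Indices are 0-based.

M[0][3] = -29/33

[1] R0 /= 4  ⇒  (1, 3/4, -1/4, -3/4)
     R1 -= -1·R0  ⇒  (0, 11/4, 11/4, -19/4)
     R2 -= 1·R0  ⇒  (0, -7/4, 5/4, -5/4)
[2] R1 /= 11/4  ⇒  (0, 1, 1, -19/11)
     R0 -= 3/4·R1  ⇒  (1, 0, -1, 6/11)
     R2 -= -7/4·R1  ⇒  (0, 0, 3, -47/11)
[3] R2 /= 3  ⇒  (0, 0, 1, -47/33)
     R0 -= -1·R2  ⇒  (1, 0, 0, -29/33)
     R1 -= 1·R2  ⇒  (0, 1, 0, -10/33)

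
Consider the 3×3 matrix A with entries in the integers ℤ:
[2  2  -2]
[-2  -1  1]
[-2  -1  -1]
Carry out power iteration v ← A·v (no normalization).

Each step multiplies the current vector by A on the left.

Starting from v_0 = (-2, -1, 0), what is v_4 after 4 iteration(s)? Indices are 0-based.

v_4 = (0, 4, -16)

v_0 = (-2, -1, 0).
v_1 = A·v_0 = (-6, 5, 5).
v_2 = A·v_1 = (-12, 12, 2).
v_3 = A·v_2 = (-4, 14, 10).
v_4 = A·v_3 = (0, 4, -16).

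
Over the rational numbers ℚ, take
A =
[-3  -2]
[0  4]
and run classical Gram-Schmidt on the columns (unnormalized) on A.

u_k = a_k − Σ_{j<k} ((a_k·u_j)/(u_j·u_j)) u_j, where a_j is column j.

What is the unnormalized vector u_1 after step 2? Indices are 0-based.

u_1 = (0, 4)

Step 1: u_0 = a_0 = (-3, 0).
Step 2: u_1 = a_1 − (2/3)·u_0 = (0, 4).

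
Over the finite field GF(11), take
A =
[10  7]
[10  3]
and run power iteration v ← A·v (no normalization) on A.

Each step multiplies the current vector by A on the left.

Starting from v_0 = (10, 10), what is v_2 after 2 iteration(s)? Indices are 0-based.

v_0 = (10, 10).
v_1 = A·v_0 = (5, 9).
v_2 = A·v_1 = (3, 0).

v_2 = (3, 0)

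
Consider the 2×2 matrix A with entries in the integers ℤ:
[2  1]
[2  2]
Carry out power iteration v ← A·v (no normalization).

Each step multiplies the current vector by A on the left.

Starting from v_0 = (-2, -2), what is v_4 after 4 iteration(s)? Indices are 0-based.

v_0 = (-2, -2).
v_1 = A·v_0 = (-6, -8).
v_2 = A·v_1 = (-20, -28).
v_3 = A·v_2 = (-68, -96).
v_4 = A·v_3 = (-232, -328).

v_4 = (-232, -328)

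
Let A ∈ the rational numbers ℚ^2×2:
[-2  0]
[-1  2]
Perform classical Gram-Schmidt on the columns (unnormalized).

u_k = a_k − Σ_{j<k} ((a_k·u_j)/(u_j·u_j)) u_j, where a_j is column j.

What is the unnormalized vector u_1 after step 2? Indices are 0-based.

Step 1: u_0 = a_0 = (-2, -1).
Step 2: u_1 = a_1 − (-2/5)·u_0 = (-4/5, 8/5).

u_1 = (-4/5, 8/5)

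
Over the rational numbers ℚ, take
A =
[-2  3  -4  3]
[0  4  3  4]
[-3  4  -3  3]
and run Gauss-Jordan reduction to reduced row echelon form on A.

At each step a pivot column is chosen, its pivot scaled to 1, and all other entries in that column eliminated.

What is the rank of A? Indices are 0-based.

step 1: normalize row 0 (÷-2) = (1, -3/2, 2, -3/2)
  row 2: subtract -3×row0 = (0, -1/2, 3, -3/2)
step 2: normalize row 1 (÷4) = (0, 1, 3/4, 1)
  row 0: subtract -3/2×row1 = (1, 0, 25/8, 0)
  row 2: subtract -1/2×row1 = (0, 0, 27/8, -1)
step 3: normalize row 2 (÷27/8) = (0, 0, 1, -8/27)
  row 0: subtract 25/8×row2 = (1, 0, 0, 25/27)
  row 1: subtract 3/4×row2 = (0, 1, 0, 11/9)

rank = 3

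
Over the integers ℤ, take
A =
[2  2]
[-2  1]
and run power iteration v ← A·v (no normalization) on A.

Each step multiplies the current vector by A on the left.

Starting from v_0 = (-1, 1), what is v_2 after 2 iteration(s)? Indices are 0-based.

v_0 = (-1, 1).
v_1 = A·v_0 = (0, 3).
v_2 = A·v_1 = (6, 3).

v_2 = (6, 3)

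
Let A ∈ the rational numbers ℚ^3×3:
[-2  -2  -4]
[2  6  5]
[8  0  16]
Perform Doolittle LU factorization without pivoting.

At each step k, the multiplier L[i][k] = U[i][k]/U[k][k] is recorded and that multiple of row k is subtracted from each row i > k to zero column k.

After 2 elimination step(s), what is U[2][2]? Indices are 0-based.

U[2][2] = 2

Step 1: pivot at (0,0) is -2.
  row1 ← row1 − (-1)·row0  ⇒  L[1][0]=-1, U row1=(0, 4, 1)
  row2 ← row2 − (-4)·row0  ⇒  L[2][0]=-4, U row2=(0, -8, 0)
Step 2: pivot at (1,1) is 4.
  row2 ← row2 − (-2)·row1  ⇒  L[2][1]=-2, U row2=(0, 0, 2)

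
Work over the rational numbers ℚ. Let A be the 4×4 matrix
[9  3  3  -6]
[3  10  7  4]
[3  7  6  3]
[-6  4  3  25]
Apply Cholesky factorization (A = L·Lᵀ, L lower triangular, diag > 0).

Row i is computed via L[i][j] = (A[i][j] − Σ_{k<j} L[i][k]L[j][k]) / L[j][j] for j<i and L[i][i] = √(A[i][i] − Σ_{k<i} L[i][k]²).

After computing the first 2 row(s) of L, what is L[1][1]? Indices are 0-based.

Step 1: L[0][0] = √(9) = 3.
  L[1][0] = (3) / L[0][0] = 1.
Step 2: L[1][1] = √(9) = 3.

L[1][1] = 3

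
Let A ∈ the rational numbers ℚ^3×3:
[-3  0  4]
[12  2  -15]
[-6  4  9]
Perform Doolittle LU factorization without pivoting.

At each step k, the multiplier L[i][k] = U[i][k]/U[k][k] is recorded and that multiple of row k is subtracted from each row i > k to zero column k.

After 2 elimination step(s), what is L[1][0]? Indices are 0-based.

Step 1: pivot at (0,0) is -3.
  row1 ← row1 − (-4)·row0  ⇒  L[1][0]=-4, U row1=(0, 2, 1)
  row2 ← row2 − (2)·row0  ⇒  L[2][0]=2, U row2=(0, 4, 1)
Step 2: pivot at (1,1) is 2.
  row2 ← row2 − (2)·row1  ⇒  L[2][1]=2, U row2=(0, 0, -1)

L[1][0] = -4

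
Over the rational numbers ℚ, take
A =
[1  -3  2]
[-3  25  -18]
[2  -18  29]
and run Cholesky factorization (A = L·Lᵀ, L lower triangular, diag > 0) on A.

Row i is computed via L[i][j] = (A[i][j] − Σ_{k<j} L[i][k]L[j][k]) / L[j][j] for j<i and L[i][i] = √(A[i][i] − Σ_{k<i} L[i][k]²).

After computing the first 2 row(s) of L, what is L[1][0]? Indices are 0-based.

L[1][0] = -3

Step 1: L[0][0] = √(1) = 1.
  L[1][0] = (-3) / L[0][0] = -3.
Step 2: L[1][1] = √(16) = 4.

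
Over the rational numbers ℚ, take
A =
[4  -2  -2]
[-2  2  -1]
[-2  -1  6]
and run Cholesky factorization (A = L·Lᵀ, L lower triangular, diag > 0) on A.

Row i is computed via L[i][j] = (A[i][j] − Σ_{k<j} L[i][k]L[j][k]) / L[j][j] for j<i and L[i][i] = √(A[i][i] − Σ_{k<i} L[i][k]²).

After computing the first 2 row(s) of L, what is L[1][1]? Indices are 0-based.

Step 1: L[0][0] = √(4) = 2.
  L[1][0] = (-2) / L[0][0] = -1.
Step 2: L[1][1] = √(1) = 1.

L[1][1] = 1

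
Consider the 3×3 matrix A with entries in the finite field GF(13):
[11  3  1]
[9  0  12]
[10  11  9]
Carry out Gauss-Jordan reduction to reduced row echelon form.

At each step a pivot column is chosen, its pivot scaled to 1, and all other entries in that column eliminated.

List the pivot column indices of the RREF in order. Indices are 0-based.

pivot columns: 0, 1, 2

[1] R0 /= 11  ⇒  (1, 5, 6)
     R1 -= 9·R0  ⇒  (0, 7, 10)
     R2 -= 10·R0  ⇒  (0, 0, 1)
[2] R1 /= 7  ⇒  (0, 1, 7)
     R0 -= 5·R1  ⇒  (1, 0, 10)
[3] R2 /= 1  ⇒  (0, 0, 1)
     R0 -= 10·R2  ⇒  (1, 0, 0)
     R1 -= 7·R2  ⇒  (0, 1, 0)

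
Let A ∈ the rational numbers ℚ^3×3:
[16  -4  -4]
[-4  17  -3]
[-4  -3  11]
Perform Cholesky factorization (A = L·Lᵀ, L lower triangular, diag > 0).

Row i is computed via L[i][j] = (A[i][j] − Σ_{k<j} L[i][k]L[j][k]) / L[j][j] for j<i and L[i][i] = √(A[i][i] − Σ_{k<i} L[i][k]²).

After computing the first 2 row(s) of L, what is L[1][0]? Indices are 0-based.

Step 1: L[0][0] = √(16) = 4.
  L[1][0] = (-4) / L[0][0] = -1.
Step 2: L[1][1] = √(16) = 4.

L[1][0] = -1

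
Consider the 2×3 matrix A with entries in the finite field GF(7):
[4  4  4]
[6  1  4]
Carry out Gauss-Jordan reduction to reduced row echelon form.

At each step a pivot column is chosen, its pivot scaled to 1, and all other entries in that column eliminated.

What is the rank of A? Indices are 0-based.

rank = 2

pivot(0,0)=4: scale R0 → (1, 1, 1)
  clear (1,0): R1 −= (6)R0 → (0, 2, 5)
pivot(1,1)=2: scale R1 → (0, 1, 6)
  clear (0,1): R0 −= (1)R1 → (1, 0, 2)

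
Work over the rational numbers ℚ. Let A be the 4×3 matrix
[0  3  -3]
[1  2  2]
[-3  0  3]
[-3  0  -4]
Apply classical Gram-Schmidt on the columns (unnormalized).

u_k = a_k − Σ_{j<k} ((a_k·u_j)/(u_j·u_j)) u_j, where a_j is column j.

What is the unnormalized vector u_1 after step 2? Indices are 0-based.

Step 1: u_0 = a_0 = (0, 1, -3, -3).
Step 2: u_1 = a_1 − (2/19)·u_0 = (3, 36/19, 6/19, 6/19).

u_1 = (3, 36/19, 6/19, 6/19)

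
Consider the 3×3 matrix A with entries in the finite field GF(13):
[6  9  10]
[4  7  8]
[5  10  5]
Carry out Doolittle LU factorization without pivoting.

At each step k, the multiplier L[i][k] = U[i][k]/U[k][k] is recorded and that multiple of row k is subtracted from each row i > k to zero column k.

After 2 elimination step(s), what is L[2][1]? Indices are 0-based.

L[2][1] = 9

Step 1: pivot at (0,0) is 6.
  row1 ← row1 − (5)·row0  ⇒  L[1][0]=5, U row1=(0, 1, 10)
  row2 ← row2 − (3)·row0  ⇒  L[2][0]=3, U row2=(0, 9, 1)
Step 2: pivot at (1,1) is 1.
  row2 ← row2 − (9)·row1  ⇒  L[2][1]=9, U row2=(0, 0, 2)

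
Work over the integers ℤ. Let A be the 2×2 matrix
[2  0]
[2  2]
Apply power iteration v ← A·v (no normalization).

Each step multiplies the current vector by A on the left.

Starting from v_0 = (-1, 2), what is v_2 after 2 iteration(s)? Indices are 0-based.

v_2 = (-4, 0)

v_0 = (-1, 2).
v_1 = A·v_0 = (-2, 2).
v_2 = A·v_1 = (-4, 0).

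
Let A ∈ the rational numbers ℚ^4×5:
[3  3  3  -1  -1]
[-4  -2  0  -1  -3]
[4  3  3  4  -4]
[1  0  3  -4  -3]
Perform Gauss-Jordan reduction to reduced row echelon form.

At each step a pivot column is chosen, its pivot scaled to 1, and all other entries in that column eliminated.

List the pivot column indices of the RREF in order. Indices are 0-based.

pivot columns: 0, 1, 2, 3

[1] R0 /= 3  ⇒  (1, 1, 1, -1/3, -1/3)
     R1 -= -4·R0  ⇒  (0, 2, 4, -7/3, -13/3)
     R2 -= 4·R0  ⇒  (0, -1, -1, 16/3, -8/3)
     R3 -= 1·R0  ⇒  (0, -1, 2, -11/3, -8/3)
[2] R1 /= 2  ⇒  (0, 1, 2, -7/6, -13/6)
     R0 -= 1·R1  ⇒  (1, 0, -1, 5/6, 11/6)
     R2 -= -1·R1  ⇒  (0, 0, 1, 25/6, -29/6)
     R3 -= -1·R1  ⇒  (0, 0, 4, -29/6, -29/6)
[3] R2 /= 1  ⇒  (0, 0, 1, 25/6, -29/6)
     R0 -= -1·R2  ⇒  (1, 0, 0, 5, -3)
     R1 -= 2·R2  ⇒  (0, 1, 0, -19/2, 15/2)
     R3 -= 4·R2  ⇒  (0, 0, 0, -43/2, 29/2)
[4] R3 /= -43/2  ⇒  (0, 0, 0, 1, -29/43)
     R0 -= 5·R3  ⇒  (1, 0, 0, 0, 16/43)
     R1 -= -19/2·R3  ⇒  (0, 1, 0, 0, 47/43)
     R2 -= 25/6·R3  ⇒  (0, 0, 1, 0, -87/43)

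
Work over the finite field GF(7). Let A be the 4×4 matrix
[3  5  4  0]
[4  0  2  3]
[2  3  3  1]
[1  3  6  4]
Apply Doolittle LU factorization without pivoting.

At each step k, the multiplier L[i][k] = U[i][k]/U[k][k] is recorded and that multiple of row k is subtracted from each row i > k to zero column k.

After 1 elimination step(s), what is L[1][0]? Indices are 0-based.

L[1][0] = 6

Step 1: pivot at (0,0) is 3.
  row1 ← row1 − (6)·row0  ⇒  L[1][0]=6, U row1=(0, 5, 6, 3)
  row2 ← row2 − (3)·row0  ⇒  L[2][0]=3, U row2=(0, 2, 5, 1)
  row3 ← row3 − (5)·row0  ⇒  L[3][0]=5, U row3=(0, 6, 0, 4)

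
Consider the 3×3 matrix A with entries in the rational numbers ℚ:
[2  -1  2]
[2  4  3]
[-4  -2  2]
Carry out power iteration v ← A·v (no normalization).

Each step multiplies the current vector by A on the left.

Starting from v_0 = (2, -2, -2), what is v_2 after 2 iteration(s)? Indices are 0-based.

v_2 = (-2, -60, -4)

v_0 = (2, -2, -2).
v_1 = A·v_0 = (2, -10, -8).
v_2 = A·v_1 = (-2, -60, -4).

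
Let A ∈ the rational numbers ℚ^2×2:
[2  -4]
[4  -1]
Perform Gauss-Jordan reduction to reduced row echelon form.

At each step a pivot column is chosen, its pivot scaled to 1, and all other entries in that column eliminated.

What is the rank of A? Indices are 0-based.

rank = 2

step 1: normalize row 0 (÷2) = (1, -2)
  row 1: subtract 4×row0 = (0, 7)
step 2: normalize row 1 (÷7) = (0, 1)
  row 0: subtract -2×row1 = (1, 0)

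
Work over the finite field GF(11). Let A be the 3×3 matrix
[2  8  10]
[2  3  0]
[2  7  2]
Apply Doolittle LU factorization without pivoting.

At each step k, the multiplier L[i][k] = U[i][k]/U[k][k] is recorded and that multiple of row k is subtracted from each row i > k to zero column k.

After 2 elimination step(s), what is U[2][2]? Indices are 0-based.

U[2][2] = 5

k=0: U[0][0]=2
  eliminate (1,0): mult=1, new row 1: (0, 6, 1); set L[1][0]=1
  eliminate (2,0): mult=1, new row 2: (0, 10, 3); set L[2][0]=1
k=1: U[1][1]=6
  eliminate (2,1): mult=9, new row 2: (0, 0, 5); set L[2][1]=9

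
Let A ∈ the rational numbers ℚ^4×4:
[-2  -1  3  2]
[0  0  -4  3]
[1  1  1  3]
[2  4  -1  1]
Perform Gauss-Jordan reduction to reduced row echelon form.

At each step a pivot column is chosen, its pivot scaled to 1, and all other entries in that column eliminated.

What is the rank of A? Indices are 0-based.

[1] R0 /= -2  ⇒  (1, 1/2, -3/2, -1)
     R2 -= 1·R0  ⇒  (0, 1/2, 5/2, 4)
     R3 -= 2·R0  ⇒  (0, 3, 2, 3)
[2] R1 <-> R2
[2] R1 /= 1/2  ⇒  (0, 1, 5, 8)
     R0 -= 1/2·R1  ⇒  (1, 0, -4, -5)
     R3 -= 3·R1  ⇒  (0, 0, -13, -21)
[3] R2 /= -4  ⇒  (0, 0, 1, -3/4)
     R0 -= -4·R2  ⇒  (1, 0, 0, -8)
     R1 -= 5·R2  ⇒  (0, 1, 0, 47/4)
     R3 -= -13·R2  ⇒  (0, 0, 0, -123/4)
[4] R3 /= -123/4  ⇒  (0, 0, 0, 1)
     R0 -= -8·R3  ⇒  (1, 0, 0, 0)
     R1 -= 47/4·R3  ⇒  (0, 1, 0, 0)
     R2 -= -3/4·R3  ⇒  (0, 0, 1, 0)

rank = 4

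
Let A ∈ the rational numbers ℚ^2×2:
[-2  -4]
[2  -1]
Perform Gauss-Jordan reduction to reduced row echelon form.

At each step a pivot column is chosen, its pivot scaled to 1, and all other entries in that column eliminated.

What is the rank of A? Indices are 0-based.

rank = 2

pivot(0,0)=-2: scale R0 → (1, 2)
  clear (1,0): R1 −= (2)R0 → (0, -5)
pivot(1,1)=-5: scale R1 → (0, 1)
  clear (0,1): R0 −= (2)R1 → (1, 0)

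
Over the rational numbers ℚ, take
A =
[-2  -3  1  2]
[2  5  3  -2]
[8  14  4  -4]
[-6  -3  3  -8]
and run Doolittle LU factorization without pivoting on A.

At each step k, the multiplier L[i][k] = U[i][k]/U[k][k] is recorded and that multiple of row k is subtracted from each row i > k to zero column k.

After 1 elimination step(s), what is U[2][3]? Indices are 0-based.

U[2][3] = 4

k=0: U[0][0]=-2
  eliminate (1,0): mult=-1, new row 1: (0, 2, 4, 0); set L[1][0]=-1
  eliminate (2,0): mult=-4, new row 2: (0, 2, 8, 4); set L[2][0]=-4
  eliminate (3,0): mult=3, new row 3: (0, 6, 0, -14); set L[3][0]=3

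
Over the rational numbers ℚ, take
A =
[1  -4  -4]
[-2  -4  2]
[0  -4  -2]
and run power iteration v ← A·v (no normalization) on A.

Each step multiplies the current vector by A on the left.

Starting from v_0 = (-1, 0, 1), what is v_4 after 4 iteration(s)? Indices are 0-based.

v_4 = (-349, -190, -296)

v_0 = (-1, 0, 1).
v_1 = A·v_0 = (-5, 4, -2).
v_2 = A·v_1 = (-13, -10, -12).
v_3 = A·v_2 = (75, 42, 64).
v_4 = A·v_3 = (-349, -190, -296).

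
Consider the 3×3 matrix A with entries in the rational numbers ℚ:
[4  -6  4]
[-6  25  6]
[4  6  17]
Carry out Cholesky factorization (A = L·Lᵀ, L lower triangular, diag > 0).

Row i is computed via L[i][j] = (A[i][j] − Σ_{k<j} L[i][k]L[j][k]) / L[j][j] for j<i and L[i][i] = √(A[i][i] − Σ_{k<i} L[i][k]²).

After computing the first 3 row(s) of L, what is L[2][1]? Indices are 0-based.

Step 1: L[0][0] = √(4) = 2.
  L[1][0] = (-6) / L[0][0] = -3.
Step 2: L[1][1] = √(16) = 4.
  L[2][0] = (4) / L[0][0] = 2.
  L[2][1] = (12) / L[1][1] = 3.
Step 3: L[2][2] = √(4) = 2.

L[2][1] = 3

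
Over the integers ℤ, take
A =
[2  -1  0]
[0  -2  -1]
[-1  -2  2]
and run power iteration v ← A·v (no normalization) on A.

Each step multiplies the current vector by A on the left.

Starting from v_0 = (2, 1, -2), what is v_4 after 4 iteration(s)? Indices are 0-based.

v_4 = (5, 54, -130)

v_0 = (2, 1, -2).
v_1 = A·v_0 = (3, 0, -8).
v_2 = A·v_1 = (6, 8, -19).
v_3 = A·v_2 = (4, 3, -60).
v_4 = A·v_3 = (5, 54, -130).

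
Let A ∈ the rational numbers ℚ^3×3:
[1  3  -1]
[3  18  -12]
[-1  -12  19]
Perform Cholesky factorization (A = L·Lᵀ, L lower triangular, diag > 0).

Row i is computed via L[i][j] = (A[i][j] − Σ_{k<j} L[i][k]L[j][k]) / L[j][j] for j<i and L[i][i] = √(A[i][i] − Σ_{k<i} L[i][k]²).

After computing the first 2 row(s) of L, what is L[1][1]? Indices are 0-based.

Step 1: L[0][0] = √(1) = 1.
  L[1][0] = (3) / L[0][0] = 3.
Step 2: L[1][1] = √(9) = 3.

L[1][1] = 3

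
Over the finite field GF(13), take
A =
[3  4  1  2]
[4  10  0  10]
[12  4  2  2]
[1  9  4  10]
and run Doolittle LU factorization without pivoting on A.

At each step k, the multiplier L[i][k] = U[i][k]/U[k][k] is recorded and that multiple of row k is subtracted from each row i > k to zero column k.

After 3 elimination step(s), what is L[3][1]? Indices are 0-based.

L[3][1] = 10

k=0: U[0][0]=3
  eliminate (1,0): mult=10, new row 1: (0, 9, 3, 3); set L[1][0]=10
  eliminate (2,0): mult=4, new row 2: (0, 1, 11, 7); set L[2][0]=4
  eliminate (3,0): mult=9, new row 3: (0, 12, 8, 5); set L[3][0]=9
k=1: U[1][1]=9
  eliminate (2,1): mult=3, new row 2: (0, 0, 2, 11); set L[2][1]=3
  eliminate (3,1): mult=10, new row 3: (0, 0, 4, 1); set L[3][1]=10
k=2: U[2][2]=2
  eliminate (3,2): mult=2, new row 3: (0, 0, 0, 5); set L[3][2]=2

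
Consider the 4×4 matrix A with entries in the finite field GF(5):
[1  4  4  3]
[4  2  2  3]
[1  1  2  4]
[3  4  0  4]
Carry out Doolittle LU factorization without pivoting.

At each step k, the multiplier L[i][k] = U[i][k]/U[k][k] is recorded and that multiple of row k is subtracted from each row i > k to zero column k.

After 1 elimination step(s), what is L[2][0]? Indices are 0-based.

L[2][0] = 1

k=0: U[0][0]=1
  eliminate (1,0): mult=4, new row 1: (0, 1, 1, 1); set L[1][0]=4
  eliminate (2,0): mult=1, new row 2: (0, 2, 3, 1); set L[2][0]=1
  eliminate (3,0): mult=3, new row 3: (0, 2, 3, 0); set L[3][0]=3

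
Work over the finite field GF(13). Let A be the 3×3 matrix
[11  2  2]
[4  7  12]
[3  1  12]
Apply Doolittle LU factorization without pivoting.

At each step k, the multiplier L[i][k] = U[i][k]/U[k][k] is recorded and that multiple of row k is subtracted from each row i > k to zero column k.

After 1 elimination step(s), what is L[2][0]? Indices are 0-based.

Step 1: pivot at (0,0) is 11.
  row1 ← row1 − (11)·row0  ⇒  L[1][0]=11, U row1=(0, 11, 3)
  row2 ← row2 − (5)·row0  ⇒  L[2][0]=5, U row2=(0, 4, 2)

L[2][0] = 5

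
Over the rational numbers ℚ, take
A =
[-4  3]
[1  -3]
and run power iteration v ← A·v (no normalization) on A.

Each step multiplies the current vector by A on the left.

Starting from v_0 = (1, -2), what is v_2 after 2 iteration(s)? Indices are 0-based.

v_0 = (1, -2).
v_1 = A·v_0 = (-10, 7).
v_2 = A·v_1 = (61, -31).

v_2 = (61, -31)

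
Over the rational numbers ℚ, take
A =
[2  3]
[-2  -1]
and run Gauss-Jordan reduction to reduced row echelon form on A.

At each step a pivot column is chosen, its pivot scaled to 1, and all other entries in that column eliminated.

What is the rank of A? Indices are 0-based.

rank = 2

pivot(0,0)=2: scale R0 → (1, 3/2)
  clear (1,0): R1 −= (-2)R0 → (0, 2)
pivot(1,1)=2: scale R1 → (0, 1)
  clear (0,1): R0 −= (3/2)R1 → (1, 0)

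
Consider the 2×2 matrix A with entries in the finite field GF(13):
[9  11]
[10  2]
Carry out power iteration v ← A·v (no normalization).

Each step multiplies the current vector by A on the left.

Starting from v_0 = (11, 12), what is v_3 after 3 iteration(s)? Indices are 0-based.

v_0 = (11, 12).
v_1 = A·v_0 = (10, 4).
v_2 = A·v_1 = (4, 4).
v_3 = A·v_2 = (2, 9).

v_3 = (2, 9)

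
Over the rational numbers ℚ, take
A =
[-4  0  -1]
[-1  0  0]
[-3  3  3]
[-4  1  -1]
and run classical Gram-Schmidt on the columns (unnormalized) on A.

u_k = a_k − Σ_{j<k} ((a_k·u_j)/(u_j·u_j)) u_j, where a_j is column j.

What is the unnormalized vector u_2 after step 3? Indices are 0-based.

u_2 = (125/251, 94/251, 66/251, -198/251)

Step 1: u_0 = a_0 = (-4, -1, -3, -4).
Step 2: u_1 = a_1 − (-13/42)·u_0 = (-26/21, -13/42, 29/14, -5/21).
Step 3: u_2 = a_2 − (-1/42)·u_0 − (323/251)·u_1 = (125/251, 94/251, 66/251, -198/251).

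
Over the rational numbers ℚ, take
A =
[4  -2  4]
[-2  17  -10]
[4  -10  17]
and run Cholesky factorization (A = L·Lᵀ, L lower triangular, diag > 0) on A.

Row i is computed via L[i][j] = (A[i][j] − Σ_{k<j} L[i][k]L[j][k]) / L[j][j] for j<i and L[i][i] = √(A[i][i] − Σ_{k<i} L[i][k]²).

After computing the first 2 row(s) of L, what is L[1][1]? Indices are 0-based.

Step 1: L[0][0] = √(4) = 2.
  L[1][0] = (-2) / L[0][0] = -1.
Step 2: L[1][1] = √(16) = 4.

L[1][1] = 4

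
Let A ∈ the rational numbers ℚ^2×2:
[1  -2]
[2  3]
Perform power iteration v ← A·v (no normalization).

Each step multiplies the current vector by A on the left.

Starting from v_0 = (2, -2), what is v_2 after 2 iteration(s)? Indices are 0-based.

v_2 = (10, 6)

v_0 = (2, -2).
v_1 = A·v_0 = (6, -2).
v_2 = A·v_1 = (10, 6).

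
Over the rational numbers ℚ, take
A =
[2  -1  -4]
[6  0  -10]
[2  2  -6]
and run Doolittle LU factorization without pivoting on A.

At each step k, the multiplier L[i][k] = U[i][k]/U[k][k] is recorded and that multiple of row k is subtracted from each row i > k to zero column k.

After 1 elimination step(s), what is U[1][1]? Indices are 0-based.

U[1][1] = 3

[col 0] pivot 2
  R1 -= 3*R0 → (0, 3, 2)  (L[1][0] := 3)
  R2 -= 1*R0 → (0, 3, -2)  (L[2][0] := 1)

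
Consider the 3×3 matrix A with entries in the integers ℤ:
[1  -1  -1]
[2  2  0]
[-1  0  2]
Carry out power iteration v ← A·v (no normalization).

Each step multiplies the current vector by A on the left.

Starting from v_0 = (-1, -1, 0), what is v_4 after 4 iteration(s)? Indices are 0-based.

v_4 = (18, -2, -7)

v_0 = (-1, -1, 0).
v_1 = A·v_0 = (0, -4, 1).
v_2 = A·v_1 = (3, -8, 2).
v_3 = A·v_2 = (9, -10, 1).
v_4 = A·v_3 = (18, -2, -7).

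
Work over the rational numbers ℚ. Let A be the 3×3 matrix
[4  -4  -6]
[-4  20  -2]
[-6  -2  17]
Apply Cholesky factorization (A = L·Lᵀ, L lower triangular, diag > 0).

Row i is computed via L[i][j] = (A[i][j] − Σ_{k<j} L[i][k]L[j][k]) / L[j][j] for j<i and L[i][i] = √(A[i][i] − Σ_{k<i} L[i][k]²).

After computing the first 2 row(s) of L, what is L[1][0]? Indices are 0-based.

Step 1: L[0][0] = √(4) = 2.
  L[1][0] = (-4) / L[0][0] = -2.
Step 2: L[1][1] = √(16) = 4.

L[1][0] = -2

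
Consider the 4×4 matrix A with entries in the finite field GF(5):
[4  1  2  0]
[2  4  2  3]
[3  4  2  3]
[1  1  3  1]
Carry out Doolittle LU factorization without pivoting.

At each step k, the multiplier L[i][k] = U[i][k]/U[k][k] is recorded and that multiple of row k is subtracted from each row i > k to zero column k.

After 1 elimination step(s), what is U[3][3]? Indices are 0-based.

Step 1: pivot at (0,0) is 4.
  row1 ← row1 − (3)·row0  ⇒  L[1][0]=3, U row1=(0, 1, 1, 3)
  row2 ← row2 − (2)·row0  ⇒  L[2][0]=2, U row2=(0, 2, 3, 3)
  row3 ← row3 − (4)·row0  ⇒  L[3][0]=4, U row3=(0, 2, 0, 1)

U[3][3] = 1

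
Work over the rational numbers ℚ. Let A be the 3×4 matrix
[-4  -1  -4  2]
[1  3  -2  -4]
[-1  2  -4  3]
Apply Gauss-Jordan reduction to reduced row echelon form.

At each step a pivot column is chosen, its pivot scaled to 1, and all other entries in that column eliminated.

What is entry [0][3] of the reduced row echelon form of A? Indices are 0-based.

[1] R0 /= -4  ⇒  (1, 1/4, 1, -1/2)
     R1 -= 1·R0  ⇒  (0, 11/4, -3, -7/2)
     R2 -= -1·R0  ⇒  (0, 9/4, -3, 5/2)
[2] R1 /= 11/4  ⇒  (0, 1, -12/11, -14/11)
     R0 -= 1/4·R1  ⇒  (1, 0, 14/11, -2/11)
     R2 -= 9/4·R1  ⇒  (0, 0, -6/11, 59/11)
[3] R2 /= -6/11  ⇒  (0, 0, 1, -59/6)
     R0 -= 14/11·R2  ⇒  (1, 0, 0, 37/3)
     R1 -= -12/11·R2  ⇒  (0, 1, 0, -12)

M[0][3] = 37/3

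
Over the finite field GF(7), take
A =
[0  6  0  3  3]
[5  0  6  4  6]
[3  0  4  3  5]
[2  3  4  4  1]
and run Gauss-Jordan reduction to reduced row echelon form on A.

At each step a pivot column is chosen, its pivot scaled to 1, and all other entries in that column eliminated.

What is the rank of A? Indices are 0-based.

rank = 4

pivot(0,0): swap R0↔R1
pivot(0,0)=5: scale R0 → (1, 0, 4, 5, 4)
  clear (2,0): R2 −= (3)R0 → (0, 0, 6, 2, 0)
  clear (3,0): R3 −= (2)R0 → (0, 3, 3, 1, 0)
pivot(1,1)=6: scale R1 → (0, 1, 0, 4, 4)
  clear (3,1): R3 −= (3)R1 → (0, 0, 3, 3, 2)
pivot(2,2)=6: scale R2 → (0, 0, 1, 5, 0)
  clear (0,2): R0 −= (4)R2 → (1, 0, 0, 6, 4)
  clear (3,2): R3 −= (3)R2 → (0, 0, 0, 2, 2)
pivot(3,3)=2: scale R3 → (0, 0, 0, 1, 1)
  clear (0,3): R0 −= (6)R3 → (1, 0, 0, 0, 5)
  clear (1,3): R1 −= (4)R3 → (0, 1, 0, 0, 0)
  clear (2,3): R2 −= (5)R3 → (0, 0, 1, 0, 2)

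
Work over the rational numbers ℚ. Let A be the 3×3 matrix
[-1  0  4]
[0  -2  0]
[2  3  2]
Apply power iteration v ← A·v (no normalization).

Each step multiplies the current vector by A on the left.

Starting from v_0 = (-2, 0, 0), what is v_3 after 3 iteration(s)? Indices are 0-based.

v_3 = (2, 0, -44)

v_0 = (-2, 0, 0).
v_1 = A·v_0 = (2, 0, -4).
v_2 = A·v_1 = (-18, 0, -4).
v_3 = A·v_2 = (2, 0, -44).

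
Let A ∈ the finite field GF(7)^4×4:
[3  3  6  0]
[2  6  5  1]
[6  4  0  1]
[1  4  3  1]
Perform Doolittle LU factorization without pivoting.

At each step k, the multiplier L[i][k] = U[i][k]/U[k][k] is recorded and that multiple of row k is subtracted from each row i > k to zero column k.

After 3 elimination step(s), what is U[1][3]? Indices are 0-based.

U[1][3] = 1

k=0: U[0][0]=3
  eliminate (1,0): mult=3, new row 1: (0, 4, 1, 1); set L[1][0]=3
  eliminate (2,0): mult=2, new row 2: (0, 5, 2, 1); set L[2][0]=2
  eliminate (3,0): mult=5, new row 3: (0, 3, 1, 1); set L[3][0]=5
k=1: U[1][1]=4
  eliminate (2,1): mult=3, new row 2: (0, 0, 6, 5); set L[2][1]=3
  eliminate (3,1): mult=6, new row 3: (0, 0, 2, 2); set L[3][1]=6
k=2: U[2][2]=6
  eliminate (3,2): mult=5, new row 3: (0, 0, 0, 5); set L[3][2]=5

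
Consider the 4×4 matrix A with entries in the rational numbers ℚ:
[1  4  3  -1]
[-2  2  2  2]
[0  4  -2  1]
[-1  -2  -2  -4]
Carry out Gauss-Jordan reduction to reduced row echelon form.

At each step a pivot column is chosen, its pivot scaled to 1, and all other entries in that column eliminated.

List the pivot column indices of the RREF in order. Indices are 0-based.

pivot columns: 0, 1, 2, 3

[1] R0 /= 1  ⇒  (1, 4, 3, -1)
     R1 -= -2·R0  ⇒  (0, 10, 8, 0)
     R3 -= -1·R0  ⇒  (0, 2, 1, -5)
[2] R1 /= 10  ⇒  (0, 1, 4/5, 0)
     R0 -= 4·R1  ⇒  (1, 0, -1/5, -1)
     R2 -= 4·R1  ⇒  (0, 0, -26/5, 1)
     R3 -= 2·R1  ⇒  (0, 0, -3/5, -5)
[3] R2 /= -26/5  ⇒  (0, 0, 1, -5/26)
     R0 -= -1/5·R2  ⇒  (1, 0, 0, -27/26)
     R1 -= 4/5·R2  ⇒  (0, 1, 0, 2/13)
     R3 -= -3/5·R2  ⇒  (0, 0, 0, -133/26)
[4] R3 /= -133/26  ⇒  (0, 0, 0, 1)
     R0 -= -27/26·R3  ⇒  (1, 0, 0, 0)
     R1 -= 2/13·R3  ⇒  (0, 1, 0, 0)
     R2 -= -5/26·R3  ⇒  (0, 0, 1, 0)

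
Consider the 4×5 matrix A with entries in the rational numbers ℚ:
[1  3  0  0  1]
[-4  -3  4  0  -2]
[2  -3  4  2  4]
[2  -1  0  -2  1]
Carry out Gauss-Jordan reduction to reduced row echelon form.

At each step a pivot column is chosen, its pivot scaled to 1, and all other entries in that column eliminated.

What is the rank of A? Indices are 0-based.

step 1: normalize row 0 (÷1) = (1, 3, 0, 0, 1)
  row 1: subtract -4×row0 = (0, 9, 4, 0, 2)
  row 2: subtract 2×row0 = (0, -9, 4, 2, 2)
  row 3: subtract 2×row0 = (0, -7, 0, -2, -1)
step 2: normalize row 1 (÷9) = (0, 1, 4/9, 0, 2/9)
  row 0: subtract 3×row1 = (1, 0, -4/3, 0, 1/3)
  row 2: subtract -9×row1 = (0, 0, 8, 2, 4)
  row 3: subtract -7×row1 = (0, 0, 28/9, -2, 5/9)
step 3: normalize row 2 (÷8) = (0, 0, 1, 1/4, 1/2)
  row 0: subtract -4/3×row2 = (1, 0, 0, 1/3, 1)
  row 1: subtract 4/9×row2 = (0, 1, 0, -1/9, 0)
  row 3: subtract 28/9×row2 = (0, 0, 0, -25/9, -1)
step 4: normalize row 3 (÷-25/9) = (0, 0, 0, 1, 9/25)
  row 0: subtract 1/3×row3 = (1, 0, 0, 0, 22/25)
  row 1: subtract -1/9×row3 = (0, 1, 0, 0, 1/25)
  row 2: subtract 1/4×row3 = (0, 0, 1, 0, 41/100)

rank = 4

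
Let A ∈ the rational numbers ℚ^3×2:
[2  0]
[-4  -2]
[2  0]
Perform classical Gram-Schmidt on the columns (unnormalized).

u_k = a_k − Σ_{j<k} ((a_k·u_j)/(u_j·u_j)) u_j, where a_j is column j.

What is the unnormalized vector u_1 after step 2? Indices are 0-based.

u_1 = (-2/3, -2/3, -2/3)

Step 1: u_0 = a_0 = (2, -4, 2).
Step 2: u_1 = a_1 − (1/3)·u_0 = (-2/3, -2/3, -2/3).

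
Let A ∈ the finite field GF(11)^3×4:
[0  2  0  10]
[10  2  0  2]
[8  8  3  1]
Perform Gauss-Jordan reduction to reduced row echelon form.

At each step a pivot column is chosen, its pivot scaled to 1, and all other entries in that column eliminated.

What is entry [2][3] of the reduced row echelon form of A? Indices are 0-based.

[1] R0 <-> R1
[1] R0 /= 10  ⇒  (1, 9, 0, 9)
     R2 -= 8·R0  ⇒  (0, 2, 3, 6)
[2] R1 /= 2  ⇒  (0, 1, 0, 5)
     R0 -= 9·R1  ⇒  (1, 0, 0, 8)
     R2 -= 2·R1  ⇒  (0, 0, 3, 7)
[3] R2 /= 3  ⇒  (0, 0, 1, 6)

M[2][3] = 6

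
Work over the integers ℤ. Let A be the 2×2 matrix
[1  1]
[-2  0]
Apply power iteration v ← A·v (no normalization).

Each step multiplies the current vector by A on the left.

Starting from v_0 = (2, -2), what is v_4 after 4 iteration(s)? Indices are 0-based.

v_4 = (4, 8)

v_0 = (2, -2).
v_1 = A·v_0 = (0, -4).
v_2 = A·v_1 = (-4, 0).
v_3 = A·v_2 = (-4, 8).
v_4 = A·v_3 = (4, 8).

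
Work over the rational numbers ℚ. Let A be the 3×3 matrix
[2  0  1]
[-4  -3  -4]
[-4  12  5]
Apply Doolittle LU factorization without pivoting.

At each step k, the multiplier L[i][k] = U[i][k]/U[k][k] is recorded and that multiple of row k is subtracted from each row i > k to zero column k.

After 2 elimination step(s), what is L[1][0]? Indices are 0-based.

L[1][0] = -2

Step 1: pivot at (0,0) is 2.
  row1 ← row1 − (-2)·row0  ⇒  L[1][0]=-2, U row1=(0, -3, -2)
  row2 ← row2 − (-2)·row0  ⇒  L[2][0]=-2, U row2=(0, 12, 7)
Step 2: pivot at (1,1) is -3.
  row2 ← row2 − (-4)·row1  ⇒  L[2][1]=-4, U row2=(0, 0, -1)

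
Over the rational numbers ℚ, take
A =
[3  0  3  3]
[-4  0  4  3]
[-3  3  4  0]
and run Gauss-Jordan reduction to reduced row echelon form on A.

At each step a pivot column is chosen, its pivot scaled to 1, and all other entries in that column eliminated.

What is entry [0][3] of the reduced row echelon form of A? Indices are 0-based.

M[0][3] = 1/8

pivot(0,0)=3: scale R0 → (1, 0, 1, 1)
  clear (1,0): R1 −= (-4)R0 → (0, 0, 8, 7)
  clear (2,0): R2 −= (-3)R0 → (0, 3, 7, 3)
pivot(1,1): swap R1↔R2
pivot(1,1)=3: scale R1 → (0, 1, 7/3, 1)
pivot(2,2)=8: scale R2 → (0, 0, 1, 7/8)
  clear (0,2): R0 −= (1)R2 → (1, 0, 0, 1/8)
  clear (1,2): R1 −= (7/3)R2 → (0, 1, 0, -25/24)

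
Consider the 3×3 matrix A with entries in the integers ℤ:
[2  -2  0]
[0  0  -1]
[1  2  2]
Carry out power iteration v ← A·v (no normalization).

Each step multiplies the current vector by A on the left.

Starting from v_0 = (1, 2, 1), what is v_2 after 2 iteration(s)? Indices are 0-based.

v_2 = (-2, -7, 10)

v_0 = (1, 2, 1).
v_1 = A·v_0 = (-2, -1, 7).
v_2 = A·v_1 = (-2, -7, 10).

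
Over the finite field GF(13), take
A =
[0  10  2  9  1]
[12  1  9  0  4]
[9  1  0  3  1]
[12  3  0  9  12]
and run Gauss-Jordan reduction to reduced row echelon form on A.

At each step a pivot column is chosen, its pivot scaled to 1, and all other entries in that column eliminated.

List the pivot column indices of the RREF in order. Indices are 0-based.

pivot columns: 0, 1, 2, 3

step 1: exchange rows 0,1
step 1: normalize row 0 (÷12) = (1, 12, 4, 0, 9)
  row 2: subtract 9×row0 = (0, 10, 3, 3, 11)
  row 3: subtract 12×row0 = (0, 2, 4, 9, 8)
step 2: normalize row 1 (÷10) = (0, 1, 8, 10, 4)
  row 0: subtract 12×row1 = (1, 0, 12, 10, 0)
  row 2: subtract 10×row1 = (0, 0, 1, 7, 10)
  row 3: subtract 2×row1 = (0, 0, 1, 2, 0)
step 3: normalize row 2 (÷1) = (0, 0, 1, 7, 10)
  row 0: subtract 12×row2 = (1, 0, 0, 4, 10)
  row 1: subtract 8×row2 = (0, 1, 0, 6, 2)
  row 3: subtract 1×row2 = (0, 0, 0, 8, 3)
step 4: normalize row 3 (÷8) = (0, 0, 0, 1, 2)
  row 0: subtract 4×row3 = (1, 0, 0, 0, 2)
  row 1: subtract 6×row3 = (0, 1, 0, 0, 3)
  row 2: subtract 7×row3 = (0, 0, 1, 0, 9)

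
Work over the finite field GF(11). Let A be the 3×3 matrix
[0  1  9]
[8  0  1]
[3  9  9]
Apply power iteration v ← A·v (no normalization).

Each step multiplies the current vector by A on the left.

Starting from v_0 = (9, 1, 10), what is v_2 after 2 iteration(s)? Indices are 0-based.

v_0 = (9, 1, 10).
v_1 = A·v_0 = (3, 5, 5).
v_2 = A·v_1 = (6, 7, 0).

v_2 = (6, 7, 0)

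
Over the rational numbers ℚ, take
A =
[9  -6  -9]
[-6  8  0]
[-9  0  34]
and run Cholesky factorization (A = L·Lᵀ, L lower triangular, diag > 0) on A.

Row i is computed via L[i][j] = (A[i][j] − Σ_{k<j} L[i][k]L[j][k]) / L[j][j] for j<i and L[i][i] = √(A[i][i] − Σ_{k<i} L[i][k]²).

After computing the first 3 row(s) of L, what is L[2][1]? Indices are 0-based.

L[2][1] = -3

Step 1: L[0][0] = √(9) = 3.
  L[1][0] = (-6) / L[0][0] = -2.
Step 2: L[1][1] = √(4) = 2.
  L[2][0] = (-9) / L[0][0] = -3.
  L[2][1] = (-6) / L[1][1] = -3.
Step 3: L[2][2] = √(16) = 4.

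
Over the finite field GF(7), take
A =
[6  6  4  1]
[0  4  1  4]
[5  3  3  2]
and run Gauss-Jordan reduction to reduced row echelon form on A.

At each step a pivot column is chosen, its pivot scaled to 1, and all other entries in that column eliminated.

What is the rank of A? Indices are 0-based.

rank = 3

[1] R0 /= 6  ⇒  (1, 1, 3, 6)
     R2 -= 5·R0  ⇒  (0, 5, 2, 0)
[2] R1 /= 4  ⇒  (0, 1, 2, 1)
     R0 -= 1·R1  ⇒  (1, 0, 1, 5)
     R2 -= 5·R1  ⇒  (0, 0, 6, 2)
[3] R2 /= 6  ⇒  (0, 0, 1, 5)
     R0 -= 1·R2  ⇒  (1, 0, 0, 0)
     R1 -= 2·R2  ⇒  (0, 1, 0, 5)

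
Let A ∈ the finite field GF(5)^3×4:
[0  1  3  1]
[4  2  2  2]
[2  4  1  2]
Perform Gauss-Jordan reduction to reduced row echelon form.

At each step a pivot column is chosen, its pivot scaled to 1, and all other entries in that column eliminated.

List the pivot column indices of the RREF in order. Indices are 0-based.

[1] R0 <-> R1
[1] R0 /= 4  ⇒  (1, 3, 3, 3)
     R2 -= 2·R0  ⇒  (0, 3, 0, 1)
[2] R1 /= 1  ⇒  (0, 1, 3, 1)
     R0 -= 3·R1  ⇒  (1, 0, 4, 0)
     R2 -= 3·R1  ⇒  (0, 0, 1, 3)
[3] R2 /= 1  ⇒  (0, 0, 1, 3)
     R0 -= 4·R2  ⇒  (1, 0, 0, 3)
     R1 -= 3·R2  ⇒  (0, 1, 0, 2)

pivot columns: 0, 1, 2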